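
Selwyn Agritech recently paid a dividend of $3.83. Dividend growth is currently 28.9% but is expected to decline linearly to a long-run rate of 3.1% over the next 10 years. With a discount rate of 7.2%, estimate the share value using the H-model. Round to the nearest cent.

H-model: P₀ = D₀[(1+g_L) + H(g_S−g_L)]/(r−g_L), with H = 10/2 = 5.
P₀ = 3.83 × [(1+0.031) + 5×(0.289−0.031)] / (0.072−0.031)
   = 3.83 × 2.3210 / 0.041 = 216.8154

$216.82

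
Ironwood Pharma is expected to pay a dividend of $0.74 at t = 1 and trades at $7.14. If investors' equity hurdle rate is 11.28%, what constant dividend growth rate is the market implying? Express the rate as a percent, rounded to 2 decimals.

0.92%

From P₀ = D₁/(r − g), the implied growth is g = r − D₁/P₀.
g = 0.1128 − 0.74/7.14 = 0.1128 − 0.10364 = 0.00916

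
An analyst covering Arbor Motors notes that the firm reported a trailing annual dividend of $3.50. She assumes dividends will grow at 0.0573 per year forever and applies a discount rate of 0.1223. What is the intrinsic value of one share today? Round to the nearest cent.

$56.93

Gordon growth model: P₀ = D₁/(r − g). D₁ = 3.50 × (1 + 0.0573) = 3.7005.
P₀ = 3.7005 / (0.1223 − 0.0573) = 3.7005 / 0.065 = 56.9315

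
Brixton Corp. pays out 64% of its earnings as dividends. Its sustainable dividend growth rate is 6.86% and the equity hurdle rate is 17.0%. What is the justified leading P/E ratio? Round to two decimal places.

Justified leading P/E = b/(r−g) = 0.64/(0.17−0.0686) = 6.3116

6.31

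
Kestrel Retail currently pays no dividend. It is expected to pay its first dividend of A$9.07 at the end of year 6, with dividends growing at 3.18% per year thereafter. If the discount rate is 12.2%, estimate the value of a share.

A$56.55

Deferred-dividend DDM. At t=5 the remaining stream is a growing perpetuity with first payment D_6 = 9.07.
V_5 = D_6/(r−g) = 9.07/(0.122−0.0318) = 100.5543
P₀ = V_5/(1+r)^5 = 100.5543/(1+0.122)^5 = 56.5505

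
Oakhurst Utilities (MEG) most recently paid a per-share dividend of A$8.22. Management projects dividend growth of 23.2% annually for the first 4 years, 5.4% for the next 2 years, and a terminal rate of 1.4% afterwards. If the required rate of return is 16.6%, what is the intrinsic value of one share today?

A$111.28

Three-stage DDM. Project D₁…D_6; terminal Gordon value at t=6 with g = 0.014; discount at r = 0.166.
D_1 = 10.1270
D_2 = 12.4765
D_3 = 15.3711
D_4 = 18.9372
D_5 = 19.9598
D_6 = 21.0376
TV_6 = 21.3321/(0.166−0.014) = 140.3428
P₀ = Σ Dₜ/(1+r)ᵗ + TV_6/(1+r)^6 = 111.2832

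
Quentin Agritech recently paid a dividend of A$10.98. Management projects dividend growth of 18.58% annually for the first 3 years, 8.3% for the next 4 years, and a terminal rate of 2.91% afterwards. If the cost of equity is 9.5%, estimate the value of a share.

A$301.34

Three-stage DDM. Project D₁…D_7; terminal Gordon value at t=7 with g = 0.0291; discount at r = 0.095.
D_1 = 13.0201
D_2 = 15.4392
D_3 = 18.3078
D_4 = 19.8274
D_5 = 21.4730
D_6 = 23.2553
D_7 = 25.1855
TV_7 = 25.9184/(0.095−0.0291) = 393.2988
P₀ = Σ Dₜ/(1+r)ᵗ + TV_7/(1+r)^7 = 301.3411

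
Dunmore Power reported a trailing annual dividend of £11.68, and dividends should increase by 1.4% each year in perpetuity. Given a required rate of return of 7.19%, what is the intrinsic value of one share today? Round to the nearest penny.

Gordon growth model: P₀ = D₁/(r − g). D₁ = 11.68 × (1 + 0.014) = 11.8435.
P₀ = 11.8435 / (0.0719 − 0.014) = 11.8435 / 0.0579 = 204.5513

£204.55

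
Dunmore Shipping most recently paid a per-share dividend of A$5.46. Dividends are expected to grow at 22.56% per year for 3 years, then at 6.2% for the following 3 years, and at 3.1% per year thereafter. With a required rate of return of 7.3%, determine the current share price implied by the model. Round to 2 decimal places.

Three-stage DDM. Project D₁…D_6; terminal Gordon value at t=6 with g = 0.031; discount at r = 0.073.
D_1 = 6.6918
D_2 = 8.2014
D_3 = 10.0517
D_4 = 10.6749
D_5 = 11.3367
D_6 = 12.0396
TV_6 = 12.4128/(0.073−0.031) = 295.5438
P₀ = Σ Dₜ/(1+r)ᵗ + TV_6/(1+r)^6 = 239.0617

A$239.06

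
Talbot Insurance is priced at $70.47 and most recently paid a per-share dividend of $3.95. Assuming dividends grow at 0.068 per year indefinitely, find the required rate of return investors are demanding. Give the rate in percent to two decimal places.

Rearranging the constant-growth DDM: r = D₁/P₀ + g.
D₁ = 3.95 × (1 + 0.068) = 4.2186.
r = 4.2186 / 70.47 + 0.068 = 0.05986 + 0.068 = 0.12786

12.79%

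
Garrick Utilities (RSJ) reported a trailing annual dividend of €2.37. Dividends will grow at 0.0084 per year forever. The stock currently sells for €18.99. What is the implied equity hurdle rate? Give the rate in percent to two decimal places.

13.43%

Rearranging the constant-growth DDM: r = D₁/P₀ + g.
D₁ = 2.37 × (1 + 0.0084) = 2.3899.
r = 2.3899 / 18.99 + 0.0084 = 0.12585 + 0.0084 = 0.13425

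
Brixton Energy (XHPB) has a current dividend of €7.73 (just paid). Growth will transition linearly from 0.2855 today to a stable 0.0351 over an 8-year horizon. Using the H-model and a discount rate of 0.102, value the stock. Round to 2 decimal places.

€235.33

H-model: P₀ = D₀[(1+g_L) + H(g_S−g_L)]/(r−g_L), with H = 8/2 = 4.
P₀ = 7.73 × [(1+0.0351) + 4×(0.2855−0.0351)] / (0.102−0.0351)
   = 7.73 × 2.0367 / 0.0669 = 235.3317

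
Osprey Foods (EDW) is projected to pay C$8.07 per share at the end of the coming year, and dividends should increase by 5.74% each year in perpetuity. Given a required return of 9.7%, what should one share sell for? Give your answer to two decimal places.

Gordon growth model: P₀ = D₁/(r − g), with D₁ = 8.07 given directly.
P₀ = 8.0700 / (0.097 − 0.0574) = 8.0700 / 0.0396 = 203.7879

C$203.79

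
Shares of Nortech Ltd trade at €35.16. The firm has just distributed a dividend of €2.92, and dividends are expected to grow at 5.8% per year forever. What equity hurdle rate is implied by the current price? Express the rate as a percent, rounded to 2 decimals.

Rearranging the constant-growth DDM: r = D₁/P₀ + g.
D₁ = 2.92 × (1 + 0.058) = 3.0894.
r = 3.0894 / 35.16 + 0.058 = 0.08787 + 0.058 = 0.14587

14.59%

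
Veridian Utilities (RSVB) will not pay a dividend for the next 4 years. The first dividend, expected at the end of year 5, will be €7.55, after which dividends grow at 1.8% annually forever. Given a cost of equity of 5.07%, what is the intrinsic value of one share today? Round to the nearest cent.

Deferred-dividend DDM. At t=4 the remaining stream is a growing perpetuity with first payment D_5 = 7.55.
V_4 = D_5/(r−g) = 7.55/(0.0507−0.018) = 230.8869
P₀ = V_4/(1+r)^4 = 230.8869/(1+0.0507)^4 = 189.4455

€189.45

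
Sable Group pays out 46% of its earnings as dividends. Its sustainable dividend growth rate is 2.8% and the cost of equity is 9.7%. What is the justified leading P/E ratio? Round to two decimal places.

6.67

Justified leading P/E = b/(r−g) = 0.46/(0.097−0.028) = 6.6667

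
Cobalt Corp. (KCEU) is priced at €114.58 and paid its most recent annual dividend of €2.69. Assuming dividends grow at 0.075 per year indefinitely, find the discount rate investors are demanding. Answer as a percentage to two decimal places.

10.02%

Rearranging the constant-growth DDM: r = D₁/P₀ + g.
D₁ = 2.69 × (1 + 0.075) = 2.8918.
r = 2.8918 / 114.58 + 0.075 = 0.02524 + 0.075 = 0.10024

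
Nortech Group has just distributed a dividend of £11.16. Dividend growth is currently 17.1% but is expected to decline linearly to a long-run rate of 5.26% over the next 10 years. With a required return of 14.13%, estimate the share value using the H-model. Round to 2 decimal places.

£206.92

H-model: P₀ = D₀[(1+g_L) + H(g_S−g_L)]/(r−g_L), with H = 10/2 = 5.
P₀ = 11.16 × [(1+0.0526) + 5×(0.171−0.0526)] / (0.1413−0.0526)
   = 11.16 × 1.6446 / 0.0887 = 206.9192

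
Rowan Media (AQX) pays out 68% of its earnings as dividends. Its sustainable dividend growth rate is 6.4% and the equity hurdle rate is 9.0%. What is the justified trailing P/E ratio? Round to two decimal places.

Justified trailing P/E = b(1+g)/(r−g) = 0.68×(1+0.064)/(0.09−0.064) = 27.8277

27.83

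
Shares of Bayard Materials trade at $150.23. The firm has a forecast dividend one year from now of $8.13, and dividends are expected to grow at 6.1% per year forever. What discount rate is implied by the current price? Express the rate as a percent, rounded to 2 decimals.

11.51%

Rearranging the constant-growth DDM: r = D₁/P₀ + g.
r = 8.1300 / 150.23 + 0.061 = 0.05412 + 0.061 = 0.11512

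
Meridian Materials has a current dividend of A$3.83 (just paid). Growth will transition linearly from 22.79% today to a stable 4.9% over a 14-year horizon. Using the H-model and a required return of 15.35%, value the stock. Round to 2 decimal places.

A$84.34

H-model: P₀ = D₀[(1+g_L) + H(g_S−g_L)]/(r−g_L), with H = 14/2 = 7.
P₀ = 3.83 × [(1+0.049) + 7×(0.2279−0.049)] / (0.1535−0.049)
   = 3.83 × 2.3013 / 0.1045 = 84.3443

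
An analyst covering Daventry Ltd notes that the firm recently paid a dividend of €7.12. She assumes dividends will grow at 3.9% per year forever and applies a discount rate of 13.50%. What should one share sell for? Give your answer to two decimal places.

€77.06

Gordon growth model: P₀ = D₁/(r − g). D₁ = 7.12 × (1 + 0.039) = 7.3977.
P₀ = 7.3977 / (0.135 − 0.039) = 7.3977 / 0.096 = 77.0592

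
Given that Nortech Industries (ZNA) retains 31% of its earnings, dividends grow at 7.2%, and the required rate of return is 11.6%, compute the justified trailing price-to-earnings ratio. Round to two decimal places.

16.81

Payout ratio b = 1 − 0.31 = 0.69.
Justified trailing P/E = b(1+g)/(r−g) = 0.69×(1+0.072)/(0.116−0.072) = 16.8109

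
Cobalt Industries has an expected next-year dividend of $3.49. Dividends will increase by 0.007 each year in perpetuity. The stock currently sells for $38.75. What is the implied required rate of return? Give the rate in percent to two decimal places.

Rearranging the constant-growth DDM: r = D₁/P₀ + g.
r = 3.4900 / 38.75 + 0.007 = 0.09006 + 0.007 = 0.09706

9.71%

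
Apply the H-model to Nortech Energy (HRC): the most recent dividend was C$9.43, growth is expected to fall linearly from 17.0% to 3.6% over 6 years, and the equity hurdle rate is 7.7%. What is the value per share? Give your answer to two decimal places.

H-model: P₀ = D₀[(1+g_L) + H(g_S−g_L)]/(r−g_L), with H = 6/2 = 3.
P₀ = 9.43 × [(1+0.036) + 3×(0.17−0.036)] / (0.077−0.036)
   = 9.43 × 1.4380 / 0.041 = 330.7400

C$330.74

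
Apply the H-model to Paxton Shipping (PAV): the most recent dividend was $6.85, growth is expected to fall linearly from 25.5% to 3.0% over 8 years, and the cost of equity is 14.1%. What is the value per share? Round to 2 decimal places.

$119.10

H-model: P₀ = D₀[(1+g_L) + H(g_S−g_L)]/(r−g_L), with H = 8/2 = 4.
P₀ = 6.85 × [(1+0.03) + 4×(0.255−0.03)] / (0.141−0.03)
   = 6.85 × 1.9300 / 0.111 = 119.1036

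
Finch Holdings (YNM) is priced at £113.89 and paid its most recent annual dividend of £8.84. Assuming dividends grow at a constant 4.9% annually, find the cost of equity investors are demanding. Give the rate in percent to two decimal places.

13.04%

Rearranging the constant-growth DDM: r = D₁/P₀ + g.
D₁ = 8.84 × (1 + 0.049) = 9.2732.
r = 9.2732 / 113.89 + 0.049 = 0.08142 + 0.049 = 0.13042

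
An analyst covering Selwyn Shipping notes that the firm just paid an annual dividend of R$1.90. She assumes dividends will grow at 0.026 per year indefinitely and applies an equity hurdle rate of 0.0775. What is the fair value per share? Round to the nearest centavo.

R$37.85

Gordon growth model: P₀ = D₁/(r − g). D₁ = 1.90 × (1 + 0.026) = 1.9494.
P₀ = 1.9494 / (0.0775 − 0.026) = 1.9494 / 0.0515 = 37.8524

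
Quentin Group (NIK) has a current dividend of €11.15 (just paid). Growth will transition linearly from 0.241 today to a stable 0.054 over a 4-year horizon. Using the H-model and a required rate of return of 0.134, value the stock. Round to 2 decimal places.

H-model: P₀ = D₀[(1+g_L) + H(g_S−g_L)]/(r−g_L), with H = 4/2 = 2.
P₀ = 11.15 × [(1+0.054) + 2×(0.241−0.054)] / (0.134−0.054)
   = 11.15 × 1.4280 / 0.08 = 199.0275

€199.03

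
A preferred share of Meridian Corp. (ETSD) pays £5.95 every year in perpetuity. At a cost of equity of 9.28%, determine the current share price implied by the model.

£64.12

Zero-growth DDM (perpetuity): P₀ = D/r = 5.95 / 0.0928 = 64.1164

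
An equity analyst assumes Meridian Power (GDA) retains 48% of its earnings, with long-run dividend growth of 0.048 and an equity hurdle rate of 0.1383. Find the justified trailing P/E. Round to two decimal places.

Payout ratio b = 1 − 0.48 = 0.52.
Justified trailing P/E = b(1+g)/(r−g) = 0.52×(1+0.048)/(0.1383−0.048) = 6.0350

6.03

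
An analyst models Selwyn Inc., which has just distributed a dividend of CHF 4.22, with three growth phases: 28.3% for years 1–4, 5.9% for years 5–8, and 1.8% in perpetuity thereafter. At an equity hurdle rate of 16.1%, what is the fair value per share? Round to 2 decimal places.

Three-stage DDM. Project D₁…D_8; terminal Gordon value at t=8 with g = 0.018; discount at r = 0.161.
D_1 = 5.4143
D_2 = 6.9465
D_3 = 8.9124
D_4 = 11.4345
D_5 = 12.1092
D_6 = 12.8236
D_7 = 13.5802
D_8 = 14.3815
TV_8 = 14.6403/(0.161−0.018) = 102.3799
P₀ = Σ Dₜ/(1+r)ᵗ + TV_8/(1+r)^8 = 72.9289

CHF 72.93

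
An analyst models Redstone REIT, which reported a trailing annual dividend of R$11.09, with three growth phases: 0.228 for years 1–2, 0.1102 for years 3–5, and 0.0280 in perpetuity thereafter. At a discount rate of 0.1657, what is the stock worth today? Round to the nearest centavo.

R$136.88

Three-stage DDM. Project D₁…D_5; terminal Gordon value at t=5 with g = 0.028; discount at r = 0.1657.
D_1 = 13.6185
D_2 = 16.7235
D_3 = 18.5665
D_4 = 20.6125
D_5 = 22.8840
TV_5 = 23.5248/(0.1657−0.028) = 170.8406
P₀ = Σ Dₜ/(1+r)ᵗ + TV_5/(1+r)^5 = 136.8757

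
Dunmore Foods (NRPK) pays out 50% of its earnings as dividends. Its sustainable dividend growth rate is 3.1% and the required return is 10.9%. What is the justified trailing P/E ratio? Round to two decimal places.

6.61

Justified trailing P/E = b(1+g)/(r−g) = 0.50×(1+0.031)/(0.109−0.031) = 6.6090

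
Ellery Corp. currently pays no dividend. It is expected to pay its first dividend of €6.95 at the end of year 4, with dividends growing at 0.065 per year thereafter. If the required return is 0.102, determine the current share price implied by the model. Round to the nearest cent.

Deferred-dividend DDM. At t=3 the remaining stream is a growing perpetuity with first payment D_4 = 6.95.
V_3 = D_4/(r−g) = 6.95/(0.102−0.065) = 187.8378
P₀ = V_3/(1+r)^3 = 187.8378/(1+0.102)^3 = 140.3584

€140.36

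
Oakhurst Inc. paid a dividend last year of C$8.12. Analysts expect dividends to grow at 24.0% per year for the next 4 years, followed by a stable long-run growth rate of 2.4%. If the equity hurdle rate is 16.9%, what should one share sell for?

C$110.32

Two-stage DDM. Project D₁…D_4 at 0.24, terminal growth 0.024, discount at r = 0.169.
D_1 = 10.0688
D_2 = 12.4853
D_3 = 15.4818
D_4 = 19.1974
Terminal value at t=4: TV = D_5/(r−g) = 19.6582/(0.169−0.024) = 135.5735
P₀ = 10.0688/(1+0.169)^1 + 12.4853/(1+0.169)^2 + 15.4818/(1+0.169)^3 + 19.1974/(1+0.169)^4 + 135.5735/(1+0.169)^4 = 110.3171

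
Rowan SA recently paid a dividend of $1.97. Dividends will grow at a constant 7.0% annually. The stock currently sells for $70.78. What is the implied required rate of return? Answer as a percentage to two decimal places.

Rearranging the constant-growth DDM: r = D₁/P₀ + g.
D₁ = 1.97 × (1 + 0.07) = 2.1079.
r = 2.1079 / 70.78 + 0.07 = 0.02978 + 0.07 = 0.09978

9.98%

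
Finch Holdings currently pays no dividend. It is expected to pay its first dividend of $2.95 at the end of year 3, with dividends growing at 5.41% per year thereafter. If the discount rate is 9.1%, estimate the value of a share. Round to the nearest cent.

Deferred-dividend DDM. At t=2 the remaining stream is a growing perpetuity with first payment D_3 = 2.95.
V_2 = D_3/(r−g) = 2.95/(0.091−0.0541) = 79.9458
P₀ = V_2/(1+r)^2 = 79.9458/(1+0.091)^2 = 67.1655

$67.17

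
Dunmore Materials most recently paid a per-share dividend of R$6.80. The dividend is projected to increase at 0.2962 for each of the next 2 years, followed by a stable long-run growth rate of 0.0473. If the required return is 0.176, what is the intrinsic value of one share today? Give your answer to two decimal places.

R$82.98

Two-stage DDM. Project D₁…D_2 at 0.2962, terminal growth 0.0473, discount at r = 0.176.
D_1 = 8.8142
D_2 = 11.4249
Terminal value at t=2: TV = D_3/(r−g) = 11.9653/(0.176−0.0473) = 92.9706
P₀ = 8.8142/(1+0.176)^1 + 11.4249/(1+0.176)^2 + 92.9706/(1+0.176)^2 = 82.9811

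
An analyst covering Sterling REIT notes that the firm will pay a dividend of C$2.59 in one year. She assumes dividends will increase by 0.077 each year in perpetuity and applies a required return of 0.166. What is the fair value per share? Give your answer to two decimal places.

Gordon growth model: P₀ = D₁/(r − g), with D₁ = 2.59 given directly.
P₀ = 2.5900 / (0.166 − 0.077) = 2.5900 / 0.089 = 29.1011

C$29.10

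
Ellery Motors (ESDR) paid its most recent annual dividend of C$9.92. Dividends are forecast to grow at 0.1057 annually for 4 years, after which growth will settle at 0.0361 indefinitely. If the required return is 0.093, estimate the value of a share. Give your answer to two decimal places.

C$230.02

Two-stage DDM. Project D₁…D_4 at 0.1057, terminal growth 0.0361, discount at r = 0.093.
D_1 = 10.9685
D_2 = 12.1279
D_3 = 13.4098
D_4 = 14.8273
Terminal value at t=4: TV = D_5/(r−g) = 15.3625/(0.093−0.0361) = 269.9916
P₀ = 10.9685/(1+0.093)^1 + 12.1279/(1+0.093)^2 + 13.4098/(1+0.093)^3 + 14.8273/(1+0.093)^4 + 269.9916/(1+0.093)^4 = 230.0237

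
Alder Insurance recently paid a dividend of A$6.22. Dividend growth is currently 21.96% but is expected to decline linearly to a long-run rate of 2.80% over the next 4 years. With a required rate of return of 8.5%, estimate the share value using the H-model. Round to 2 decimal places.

H-model: P₀ = D₀[(1+g_L) + H(g_S−g_L)]/(r−g_L), with H = 4/2 = 2.
P₀ = 6.22 × [(1+0.028) + 2×(0.2196−0.028)] / (0.085−0.028)
   = 6.22 × 1.4112 / 0.057 = 153.9941

A$153.99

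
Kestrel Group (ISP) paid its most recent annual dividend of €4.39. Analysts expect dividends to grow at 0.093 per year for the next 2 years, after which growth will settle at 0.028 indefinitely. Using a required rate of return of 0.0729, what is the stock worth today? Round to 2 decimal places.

€113.34

Two-stage DDM. Project D₁…D_2 at 0.093, terminal growth 0.028, discount at r = 0.0729.
D_1 = 4.7983
D_2 = 5.2445
Terminal value at t=2: TV = D_3/(r−g) = 5.3914/(0.0729−0.028) = 120.0747
P₀ = 4.7983/(1+0.0729)^1 + 5.2445/(1+0.0729)^2 + 120.0747/(1+0.0729)^2 = 113.3400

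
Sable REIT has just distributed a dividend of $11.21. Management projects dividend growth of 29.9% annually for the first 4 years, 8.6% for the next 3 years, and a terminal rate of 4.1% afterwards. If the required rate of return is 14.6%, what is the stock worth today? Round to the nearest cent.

Three-stage DDM. Project D₁…D_7; terminal Gordon value at t=7 with g = 0.041; discount at r = 0.146.
D_1 = 14.5618
D_2 = 18.9158
D_3 = 24.5716
D_4 = 31.9185
D_5 = 34.6635
D_6 = 37.6445
D_7 = 40.8820
TV_7 = 42.5581/(0.146−0.041) = 405.3154
P₀ = Σ Dₜ/(1+r)ᵗ + TV_7/(1+r)^7 = 267.9803

$267.98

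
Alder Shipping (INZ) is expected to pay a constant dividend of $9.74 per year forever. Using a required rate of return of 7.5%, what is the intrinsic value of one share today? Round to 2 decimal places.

$129.87

Zero-growth DDM (perpetuity): P₀ = D/r = 9.74 / 0.075 = 129.8667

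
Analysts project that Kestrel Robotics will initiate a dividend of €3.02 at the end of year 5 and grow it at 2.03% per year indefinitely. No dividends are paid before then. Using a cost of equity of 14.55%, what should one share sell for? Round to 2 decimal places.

€14.01

Deferred-dividend DDM. At t=4 the remaining stream is a growing perpetuity with first payment D_5 = 3.02.
V_4 = D_5/(r−g) = 3.02/(0.1455−0.0203) = 24.1214
P₀ = V_4/(1+r)^4 = 24.1214/(1+0.1455)^4 = 14.0095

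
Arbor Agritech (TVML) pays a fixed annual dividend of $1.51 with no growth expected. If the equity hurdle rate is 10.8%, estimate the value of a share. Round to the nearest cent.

Zero-growth DDM (perpetuity): P₀ = D/r = 1.51 / 0.108 = 13.9815

$13.98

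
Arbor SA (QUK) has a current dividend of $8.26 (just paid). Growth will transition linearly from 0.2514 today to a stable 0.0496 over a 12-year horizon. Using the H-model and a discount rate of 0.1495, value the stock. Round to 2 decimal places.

$186.90

H-model: P₀ = D₀[(1+g_L) + H(g_S−g_L)]/(r−g_L), with H = 12/2 = 6.
P₀ = 8.26 × [(1+0.0496) + 6×(0.2514−0.0496)] / (0.1495−0.0496)
   = 8.26 × 2.2604 / 0.0999 = 186.8959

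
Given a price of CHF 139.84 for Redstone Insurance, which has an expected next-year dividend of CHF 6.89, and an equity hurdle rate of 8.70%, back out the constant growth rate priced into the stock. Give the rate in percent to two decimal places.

From P₀ = D₁/(r − g), the implied growth is g = r − D₁/P₀.
g = 0.087 − 6.89/139.84 = 0.087 − 0.04927 = 0.03773

3.77%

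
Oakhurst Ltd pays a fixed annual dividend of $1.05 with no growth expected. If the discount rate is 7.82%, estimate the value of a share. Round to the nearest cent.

Zero-growth DDM (perpetuity): P₀ = D/r = 1.05 / 0.0782 = 13.4271

$13.43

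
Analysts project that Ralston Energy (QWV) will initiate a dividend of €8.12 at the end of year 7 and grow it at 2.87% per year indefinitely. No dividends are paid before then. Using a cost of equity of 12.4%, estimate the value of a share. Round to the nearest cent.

Deferred-dividend DDM. At t=6 the remaining stream is a growing perpetuity with first payment D_7 = 8.12.
V_6 = D_7/(r−g) = 8.12/(0.124−0.0287) = 85.2046
P₀ = V_6/(1+r)^6 = 85.2046/(1+0.124)^6 = 42.2538

€42.25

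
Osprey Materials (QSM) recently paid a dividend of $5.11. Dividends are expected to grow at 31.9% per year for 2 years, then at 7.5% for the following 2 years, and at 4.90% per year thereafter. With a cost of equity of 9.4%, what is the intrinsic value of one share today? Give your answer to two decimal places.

Three-stage DDM. Project D₁…D_4; terminal Gordon value at t=4 with g = 0.049; discount at r = 0.094.
D_1 = 6.7401
D_2 = 8.8902
D_3 = 9.5569
D_4 = 10.2737
TV_4 = 10.7771/(0.094−0.049) = 239.4917
P₀ = Σ Dₜ/(1+r)ᵗ + TV_4/(1+r)^4 = 195.2545

$195.25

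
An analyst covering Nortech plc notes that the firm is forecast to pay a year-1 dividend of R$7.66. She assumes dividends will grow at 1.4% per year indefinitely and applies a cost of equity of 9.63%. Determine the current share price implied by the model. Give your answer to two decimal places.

R$93.07

Gordon growth model: P₀ = D₁/(r − g), with D₁ = 7.66 given directly.
P₀ = 7.6600 / (0.0963 − 0.014) = 7.6600 / 0.0823 = 93.0741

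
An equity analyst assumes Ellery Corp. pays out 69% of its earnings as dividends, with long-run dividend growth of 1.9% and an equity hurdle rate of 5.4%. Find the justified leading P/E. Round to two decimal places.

19.71

Justified leading P/E = b/(r−g) = 0.69/(0.054−0.019) = 19.7143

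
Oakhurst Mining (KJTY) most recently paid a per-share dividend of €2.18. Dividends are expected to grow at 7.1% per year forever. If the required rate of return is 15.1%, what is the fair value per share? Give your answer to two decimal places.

€29.18

Gordon growth model: P₀ = D₁/(r − g). D₁ = 2.18 × (1 + 0.071) = 2.3348.
P₀ = 2.3348 / (0.151 − 0.071) = 2.3348 / 0.08 = 29.1847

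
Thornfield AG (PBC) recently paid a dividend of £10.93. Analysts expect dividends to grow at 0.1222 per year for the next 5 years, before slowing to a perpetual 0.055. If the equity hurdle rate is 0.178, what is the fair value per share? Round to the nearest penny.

Two-stage DDM. Project D₁…D_5 at 0.1222, terminal growth 0.055, discount at r = 0.178.
D_1 = 12.2656
D_2 = 13.7645
D_3 = 15.4465
D_4 = 17.3341
D_5 = 19.4523
Terminal value at t=5: TV = D_6/(r−g) = 20.5222/(0.178−0.055) = 166.8472
P₀ = 12.2656/(1+0.178)^1 + 13.7645/(1+0.178)^2 + 15.4465/(1+0.178)^3 + 17.3341/(1+0.178)^4 + 19.4523/(1+0.178)^5 + 166.8472/(1+0.178)^5 = 120.9090

£120.91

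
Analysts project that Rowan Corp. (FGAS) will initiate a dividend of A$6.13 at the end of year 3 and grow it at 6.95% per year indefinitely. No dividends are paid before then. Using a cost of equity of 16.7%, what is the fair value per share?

Deferred-dividend DDM. At t=2 the remaining stream is a growing perpetuity with first payment D_3 = 6.13.
V_2 = D_3/(r−g) = 6.13/(0.167−0.0695) = 62.8718
P₀ = V_2/(1+r)^2 = 62.8718/(1+0.167)^2 = 46.1651

A$46.17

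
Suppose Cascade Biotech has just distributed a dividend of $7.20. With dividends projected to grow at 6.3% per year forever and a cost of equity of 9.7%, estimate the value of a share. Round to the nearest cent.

$225.11

Gordon growth model: P₀ = D₁/(r − g). D₁ = 7.20 × (1 + 0.063) = 7.6536.
P₀ = 7.6536 / (0.097 − 0.063) = 7.6536 / 0.034 = 225.1059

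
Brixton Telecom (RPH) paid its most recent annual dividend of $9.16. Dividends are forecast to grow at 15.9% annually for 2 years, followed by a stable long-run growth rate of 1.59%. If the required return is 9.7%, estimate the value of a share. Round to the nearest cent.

Two-stage DDM. Project D₁…D_2 at 0.159, terminal growth 0.0159, discount at r = 0.097.
D_1 = 10.6164
D_2 = 12.3045
Terminal value at t=2: TV = D_3/(r−g) = 12.5001/(0.097−0.0159) = 154.1319
P₀ = 10.6164/(1+0.097)^1 + 12.3045/(1+0.097)^2 + 154.1319/(1+0.097)^2 = 147.9817

$147.98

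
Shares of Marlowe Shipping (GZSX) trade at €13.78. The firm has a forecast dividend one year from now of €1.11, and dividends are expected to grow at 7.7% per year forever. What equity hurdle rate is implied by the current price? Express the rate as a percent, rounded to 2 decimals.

15.76%

Rearranging the constant-growth DDM: r = D₁/P₀ + g.
r = 1.1100 / 13.78 + 0.077 = 0.08055 + 0.077 = 0.15755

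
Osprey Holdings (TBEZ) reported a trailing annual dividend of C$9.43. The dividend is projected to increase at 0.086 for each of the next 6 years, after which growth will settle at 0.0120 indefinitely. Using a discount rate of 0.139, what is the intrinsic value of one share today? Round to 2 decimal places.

Two-stage DDM. Project D₁…D_6 at 0.086, terminal growth 0.012, discount at r = 0.139.
D_1 = 10.2410
D_2 = 11.1217
D_3 = 12.0782
D_4 = 13.1169
D_5 = 14.2449
D_6 = 15.4700
Terminal value at t=6: TV = D_7/(r−g) = 15.6557/(0.139−0.012) = 123.2728
P₀ = 10.2410/(1+0.139)^1 + 11.1217/(1+0.139)^2 + 12.0782/(1+0.139)^3 + 13.1169/(1+0.139)^4 + 14.2449/(1+0.139)^5 + 15.4700/(1+0.139)^6 + 123.2728/(1+0.139)^6 = 104.5055

C$104.51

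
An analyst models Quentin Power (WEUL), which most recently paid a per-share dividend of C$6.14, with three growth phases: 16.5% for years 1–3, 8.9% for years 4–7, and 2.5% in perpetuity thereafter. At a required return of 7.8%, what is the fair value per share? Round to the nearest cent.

Three-stage DDM. Project D₁…D_7; terminal Gordon value at t=7 with g = 0.025; discount at r = 0.078.
D_1 = 7.1531
D_2 = 8.3334
D_3 = 9.7084
D_4 = 10.5724
D_5 = 11.5134
D_6 = 12.5380
D_7 = 13.6539
TV_7 = 13.9953/(0.078−0.025) = 264.0619
P₀ = Σ Dₜ/(1+r)ᵗ + TV_7/(1+r)^7 = 209.4442

C$209.44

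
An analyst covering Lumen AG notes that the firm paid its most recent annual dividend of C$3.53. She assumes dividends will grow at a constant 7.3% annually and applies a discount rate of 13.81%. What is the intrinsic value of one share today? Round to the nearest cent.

Gordon growth model: P₀ = D₁/(r − g). D₁ = 3.53 × (1 + 0.073) = 3.7877.
P₀ = 3.7877 / (0.1381 − 0.073) = 3.7877 / 0.0651 = 58.1826

C$58.18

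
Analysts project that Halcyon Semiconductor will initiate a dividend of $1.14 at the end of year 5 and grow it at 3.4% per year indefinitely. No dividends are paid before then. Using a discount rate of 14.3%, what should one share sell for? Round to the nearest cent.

$6.13

Deferred-dividend DDM. At t=4 the remaining stream is a growing perpetuity with first payment D_5 = 1.14.
V_4 = D_5/(r−g) = 1.14/(0.143−0.034) = 10.4587
P₀ = V_4/(1+r)^4 = 10.4587/(1+0.143)^4 = 6.1276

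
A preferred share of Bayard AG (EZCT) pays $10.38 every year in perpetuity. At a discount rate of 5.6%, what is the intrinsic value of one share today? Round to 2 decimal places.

$185.36

Zero-growth DDM (perpetuity): P₀ = D/r = 10.38 / 0.056 = 185.3571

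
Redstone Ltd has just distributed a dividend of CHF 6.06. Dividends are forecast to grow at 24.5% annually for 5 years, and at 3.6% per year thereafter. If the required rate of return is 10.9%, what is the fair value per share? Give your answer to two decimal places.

CHF 196.80

Two-stage DDM. Project D₁…D_5 at 0.245, terminal growth 0.036, discount at r = 0.109.
D_1 = 7.5447
D_2 = 9.3932
D_3 = 11.6945
D_4 = 14.5596
D_5 = 18.1267
Terminal value at t=5: TV = D_6/(r−g) = 18.7793/(0.109−0.036) = 257.2505
P₀ = 7.5447/(1+0.109)^1 + 9.3932/(1+0.109)^2 + 11.6945/(1+0.109)^3 + 14.5596/(1+0.109)^4 + 18.1267/(1+0.109)^5 + 257.2505/(1+0.109)^5 = 196.8013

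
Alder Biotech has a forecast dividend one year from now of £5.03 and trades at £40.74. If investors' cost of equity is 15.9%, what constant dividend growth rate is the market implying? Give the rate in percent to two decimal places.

From P₀ = D₁/(r − g), the implied growth is g = r − D₁/P₀.
g = 0.159 − 5.03/40.74 = 0.159 − 0.12347 = 0.03553

3.55%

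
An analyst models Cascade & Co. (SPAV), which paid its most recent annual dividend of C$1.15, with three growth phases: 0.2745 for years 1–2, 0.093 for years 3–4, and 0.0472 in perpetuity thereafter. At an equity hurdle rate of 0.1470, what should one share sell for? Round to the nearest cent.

C$18.87

Three-stage DDM. Project D₁…D_4; terminal Gordon value at t=4 with g = 0.0472; discount at r = 0.147.
D_1 = 1.4657
D_2 = 1.8680
D_3 = 2.0417
D_4 = 2.2316
TV_4 = 2.3369/(0.147−0.0472) = 23.4162
P₀ = Σ Dₜ/(1+r)ᵗ + TV_4/(1+r)^4 = 18.8690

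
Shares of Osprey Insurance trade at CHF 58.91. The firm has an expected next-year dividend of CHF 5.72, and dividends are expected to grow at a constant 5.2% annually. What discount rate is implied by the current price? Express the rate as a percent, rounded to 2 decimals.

Rearranging the constant-growth DDM: r = D₁/P₀ + g.
r = 5.7200 / 58.91 + 0.052 = 0.09710 + 0.052 = 0.14910

14.91%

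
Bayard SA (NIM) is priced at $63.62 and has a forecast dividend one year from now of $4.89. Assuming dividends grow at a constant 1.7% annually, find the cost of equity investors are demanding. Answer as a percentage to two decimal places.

9.39%

Rearranging the constant-growth DDM: r = D₁/P₀ + g.
r = 4.8900 / 63.62 + 0.017 = 0.07686 + 0.017 = 0.09386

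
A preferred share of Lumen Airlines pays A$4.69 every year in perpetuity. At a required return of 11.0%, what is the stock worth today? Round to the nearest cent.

Zero-growth DDM (perpetuity): P₀ = D/r = 4.69 / 0.11 = 42.6364

A$42.64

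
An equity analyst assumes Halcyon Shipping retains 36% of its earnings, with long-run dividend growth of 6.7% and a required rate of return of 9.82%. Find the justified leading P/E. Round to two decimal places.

20.51

Payout ratio b = 1 − 0.36 = 0.64.
Justified leading P/E = b/(r−g) = 0.64/(0.0982−0.067) = 20.5128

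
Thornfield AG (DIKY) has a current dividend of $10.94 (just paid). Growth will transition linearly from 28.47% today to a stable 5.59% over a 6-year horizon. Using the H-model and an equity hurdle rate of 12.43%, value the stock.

$278.67

H-model: P₀ = D₀[(1+g_L) + H(g_S−g_L)]/(r−g_L), with H = 6/2 = 3.
P₀ = 10.94 × [(1+0.0559) + 3×(0.2847−0.0559)] / (0.1243−0.0559)
   = 10.94 × 1.7423 / 0.0684 = 278.6661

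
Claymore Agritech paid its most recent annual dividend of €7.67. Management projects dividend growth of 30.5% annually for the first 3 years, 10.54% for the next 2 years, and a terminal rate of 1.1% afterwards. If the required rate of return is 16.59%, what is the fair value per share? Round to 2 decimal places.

Three-stage DDM. Project D₁…D_5; terminal Gordon value at t=5 with g = 0.011; discount at r = 0.1659.
D_1 = 10.0093
D_2 = 13.0622
D_3 = 17.0462
D_4 = 18.8428
D_5 = 20.8289
TV_5 = 21.0580/(0.1659−0.011) = 135.9457
P₀ = Σ Dₜ/(1+r)ᵗ + TV_5/(1+r)^5 = 111.9207

€111.92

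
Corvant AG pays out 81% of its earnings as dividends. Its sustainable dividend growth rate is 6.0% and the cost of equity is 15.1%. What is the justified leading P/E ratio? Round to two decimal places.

Justified leading P/E = b/(r−g) = 0.81/(0.151−0.06) = 8.9011

8.90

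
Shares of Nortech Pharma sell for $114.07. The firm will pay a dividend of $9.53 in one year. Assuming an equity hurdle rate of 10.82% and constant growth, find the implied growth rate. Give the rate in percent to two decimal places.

From P₀ = D₁/(r − g), the implied growth is g = r − D₁/P₀.
g = 0.1082 − 9.53/114.07 = 0.1082 − 0.08355 = 0.02465

2.47%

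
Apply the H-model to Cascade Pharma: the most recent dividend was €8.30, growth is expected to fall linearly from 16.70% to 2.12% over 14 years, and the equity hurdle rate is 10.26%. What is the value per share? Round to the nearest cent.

€208.19

H-model: P₀ = D₀[(1+g_L) + H(g_S−g_L)]/(r−g_L), with H = 14/2 = 7.
P₀ = 8.30 × [(1+0.0212) + 7×(0.167−0.0212)] / (0.1026−0.0212)
   = 8.30 × 2.0418 / 0.0814 = 208.1934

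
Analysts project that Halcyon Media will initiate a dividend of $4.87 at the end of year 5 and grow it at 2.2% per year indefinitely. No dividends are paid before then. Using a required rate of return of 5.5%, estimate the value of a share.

Deferred-dividend DDM. At t=4 the remaining stream is a growing perpetuity with first payment D_5 = 4.87.
V_4 = D_5/(r−g) = 4.87/(0.055−0.022) = 147.5758
P₀ = V_4/(1+r)^4 = 147.5758/(1+0.055)^4 = 119.1256

$119.13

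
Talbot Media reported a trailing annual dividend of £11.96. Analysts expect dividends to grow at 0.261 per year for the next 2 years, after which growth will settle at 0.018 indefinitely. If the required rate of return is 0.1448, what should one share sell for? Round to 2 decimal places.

Two-stage DDM. Project D₁…D_2 at 0.261, terminal growth 0.018, discount at r = 0.1448.
D_1 = 15.0816
D_2 = 19.0178
Terminal value at t=2: TV = D_3/(r−g) = 19.3602/(0.1448−0.018) = 152.6827
P₀ = 15.0816/(1+0.1448)^1 + 19.0178/(1+0.1448)^2 + 152.6827/(1+0.1448)^2 = 144.1864

£144.19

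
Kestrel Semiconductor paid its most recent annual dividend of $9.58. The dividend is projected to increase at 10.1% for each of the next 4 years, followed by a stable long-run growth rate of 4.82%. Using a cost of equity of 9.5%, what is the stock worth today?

Two-stage DDM. Project D₁…D_4 at 0.101, terminal growth 0.0482, discount at r = 0.095.
D_1 = 10.5476
D_2 = 11.6129
D_3 = 12.7858
D_4 = 14.0772
Terminal value at t=4: TV = D_5/(r−g) = 14.7557/(0.095−0.0482) = 315.2921
P₀ = 10.5476/(1+0.095)^1 + 11.6129/(1+0.095)^2 + 12.7858/(1+0.095)^3 + 14.0772/(1+0.095)^4 + 315.2921/(1+0.095)^4 = 258.1569

$258.16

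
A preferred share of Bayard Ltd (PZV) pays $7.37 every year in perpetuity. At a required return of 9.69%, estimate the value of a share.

$76.06

Zero-growth DDM (perpetuity): P₀ = D/r = 7.37 / 0.0969 = 76.0578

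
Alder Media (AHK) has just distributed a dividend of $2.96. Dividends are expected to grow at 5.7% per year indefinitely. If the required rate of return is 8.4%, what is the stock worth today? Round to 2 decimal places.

$115.88

Gordon growth model: P₀ = D₁/(r − g). D₁ = 2.96 × (1 + 0.057) = 3.1287.
P₀ = 3.1287 / (0.084 − 0.057) = 3.1287 / 0.027 = 115.8785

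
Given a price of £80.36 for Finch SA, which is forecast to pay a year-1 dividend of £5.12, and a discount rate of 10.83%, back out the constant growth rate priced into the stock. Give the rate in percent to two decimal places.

4.46%

From P₀ = D₁/(r − g), the implied growth is g = r − D₁/P₀.
g = 0.1083 − 5.12/80.36 = 0.1083 − 0.06371 = 0.04459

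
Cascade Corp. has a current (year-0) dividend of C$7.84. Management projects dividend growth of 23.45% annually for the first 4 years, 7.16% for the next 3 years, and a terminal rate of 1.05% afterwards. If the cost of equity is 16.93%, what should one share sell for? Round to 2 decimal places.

Three-stage DDM. Project D₁…D_7; terminal Gordon value at t=7 with g = 0.0105; discount at r = 0.1693.
D_1 = 9.6785
D_2 = 11.9481
D_3 = 14.7499
D_4 = 18.2088
D_5 = 19.5125
D_6 = 20.9096
D_7 = 22.4067
TV_7 = 22.6420/(0.1693−0.0105) = 142.5819
P₀ = Σ Dₜ/(1+r)ᵗ + TV_7/(1+r)^7 = 108.2937

C$108.29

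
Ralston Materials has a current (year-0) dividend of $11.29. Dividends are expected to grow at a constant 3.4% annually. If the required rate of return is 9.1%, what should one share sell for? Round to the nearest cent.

Gordon growth model: P₀ = D₁/(r − g). D₁ = 11.29 × (1 + 0.034) = 11.6739.
P₀ = 11.6739 / (0.091 − 0.034) = 11.6739 / 0.057 = 204.8046

$204.80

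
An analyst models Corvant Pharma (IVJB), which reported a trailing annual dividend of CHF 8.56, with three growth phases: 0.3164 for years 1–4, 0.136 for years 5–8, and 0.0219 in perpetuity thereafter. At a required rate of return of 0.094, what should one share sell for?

CHF 430.21

Three-stage DDM. Project D₁…D_8; terminal Gordon value at t=8 with g = 0.0219; discount at r = 0.094.
D_1 = 11.2684
D_2 = 14.8337
D_3 = 19.5271
D_4 = 25.7055
D_5 = 29.2014
D_6 = 33.1728
D_7 = 37.6843
D_8 = 42.8093
TV_8 = 43.7469/(0.094−0.0219) = 606.7527
P₀ = Σ Dₜ/(1+r)ᵗ + TV_8/(1+r)^8 = 430.2095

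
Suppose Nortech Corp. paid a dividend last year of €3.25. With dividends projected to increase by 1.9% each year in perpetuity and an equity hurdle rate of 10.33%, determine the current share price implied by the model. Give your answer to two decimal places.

€39.29

Gordon growth model: P₀ = D₁/(r − g). D₁ = 3.25 × (1 + 0.019) = 3.3117.
P₀ = 3.3117 / (0.1033 − 0.019) = 3.3117 / 0.0843 = 39.2853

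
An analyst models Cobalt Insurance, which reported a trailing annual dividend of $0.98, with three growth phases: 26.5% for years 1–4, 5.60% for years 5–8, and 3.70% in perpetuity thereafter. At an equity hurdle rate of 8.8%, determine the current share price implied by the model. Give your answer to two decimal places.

$44.76

Three-stage DDM. Project D₁…D_8; terminal Gordon value at t=8 with g = 0.037; discount at r = 0.088.
D_1 = 1.2397
D_2 = 1.5682
D_3 = 1.9838
D_4 = 2.5095
D_5 = 2.6500
D_6 = 2.7984
D_7 = 2.9552
D_8 = 3.1206
TV_8 = 3.2361/(0.088−0.037) = 63.4530
P₀ = Σ Dₜ/(1+r)ᵗ + TV_8/(1+r)^8 = 44.7639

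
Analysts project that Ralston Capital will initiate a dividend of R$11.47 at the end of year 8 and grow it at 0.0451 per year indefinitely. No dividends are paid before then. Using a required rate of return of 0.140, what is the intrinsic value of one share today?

Deferred-dividend DDM. At t=7 the remaining stream is a growing perpetuity with first payment D_8 = 11.47.
V_7 = D_8/(r−g) = 11.47/(0.14−0.0451) = 120.8641
P₀ = V_7/(1+r)^7 = 120.8641/(1+0.14)^7 = 48.3018

R$48.30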